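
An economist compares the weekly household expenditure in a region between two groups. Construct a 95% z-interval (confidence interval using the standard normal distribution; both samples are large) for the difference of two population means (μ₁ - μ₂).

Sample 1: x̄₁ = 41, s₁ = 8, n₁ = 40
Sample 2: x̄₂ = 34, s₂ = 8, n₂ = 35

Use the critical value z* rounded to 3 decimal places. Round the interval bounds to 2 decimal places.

Both samples are large (n₁ = 40 ≥ 30, n₂ = 35 ≥ 30), so a z-interval for the difference of means applies.

Point estimate: x̄₁ - x̄₂ = 41 - 34 = 7

Standard error: SE = √(s₁²/n₁ + s₂²/n₂)
= √(8²/40 + 8²/35)
= √(1.600000 + 1.828571)
= 1.851640

For 95% confidence, z* = 1.96 (from standard normal table)
Margin of error: E = z* × SE = 1.96 × 1.851640 = 3.6292

Z-interval: (x̄₁ - x̄₂) ± E = 7 ± 3.6292 = (3.3708, 10.6292)

Rounded to 2 decimal places:

(3.37, 10.63)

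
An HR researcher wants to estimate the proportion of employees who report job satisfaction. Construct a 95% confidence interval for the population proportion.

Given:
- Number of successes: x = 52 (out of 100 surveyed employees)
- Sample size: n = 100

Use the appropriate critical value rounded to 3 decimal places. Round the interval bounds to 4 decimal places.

Sample proportion: p̂ = 52/100 = 0.520000

Check conditions for normal approximation:
  np̂ = 52 ≥ 10 ✓
  n(1-p̂) = 48 ≥ 10 ✓

The sample is large enough, so use a z-interval (normal approximation) for the proportion.

For 95% confidence, z* = 1.96 (from standard normal table)

Standard error: SE = √(p̂(1-p̂)/n) = √(0.520000×0.480000/100) = 0.04995998

Margin of error: E = z* × SE = 1.96 × 0.04995998 = 0.097922

Z-interval: p̂ ± E = 0.520000 ± 0.097922 = (0.422078, 0.617922)

Rounded to 4 decimal places:

(0.4221, 0.6179)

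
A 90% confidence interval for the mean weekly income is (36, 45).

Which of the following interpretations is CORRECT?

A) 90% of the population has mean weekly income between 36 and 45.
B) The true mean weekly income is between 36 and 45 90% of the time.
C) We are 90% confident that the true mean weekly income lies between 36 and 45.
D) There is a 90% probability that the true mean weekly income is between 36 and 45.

A confidence interval represents our confidence in the procedure, not a probability statement about the parameter.

Key concept: If we repeated this sampling process many times and computed a 90% CI each time, about 90% of those intervals would contain the true population parameter.

For this specific interval (36, 45):
- Midpoint (point estimate): 40.5
- Margin of error: 4.5

The correct interpretation is the one stating confidence that the true parameter lies in the interval — option C.

C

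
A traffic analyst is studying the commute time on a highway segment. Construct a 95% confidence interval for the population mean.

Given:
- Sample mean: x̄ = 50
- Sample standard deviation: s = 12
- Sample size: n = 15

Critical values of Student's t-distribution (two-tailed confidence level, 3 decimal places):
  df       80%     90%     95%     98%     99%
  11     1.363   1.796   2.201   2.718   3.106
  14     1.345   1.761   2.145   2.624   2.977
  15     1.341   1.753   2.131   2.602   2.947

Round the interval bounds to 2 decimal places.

The population standard deviation σ is unknown (only the sample standard deviation s is given), so use a t-interval with df = n - 1 = 15 - 1 = 14.

For 95% confidence with df = 14, t* = 2.145 (from t-table)

Standard error: SE = s/√n = 12/√15 = 3.098387

Margin of error: E = t* × SE = 2.145 × 3.098387 = 6.6460

T-interval: x̄ ± E = 50 ± 6.6460 = (43.3540, 56.6460)

Rounded to 2 decimal places:

(43.35, 56.65)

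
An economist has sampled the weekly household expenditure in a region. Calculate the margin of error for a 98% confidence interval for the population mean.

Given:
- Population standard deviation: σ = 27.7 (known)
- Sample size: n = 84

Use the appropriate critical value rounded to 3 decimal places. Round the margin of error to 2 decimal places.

The population standard deviation σ is known, so use the z-interval margin of error formula.

For 98% confidence, z* = 2.326 (from standard normal table)

Margin of error formula for z-interval: E = z* × σ/√n

E = 2.326 × 27.7/√84
  = 2.326 × 3.022318
  = 7.0299

Rounded to 2 decimal places:

7.03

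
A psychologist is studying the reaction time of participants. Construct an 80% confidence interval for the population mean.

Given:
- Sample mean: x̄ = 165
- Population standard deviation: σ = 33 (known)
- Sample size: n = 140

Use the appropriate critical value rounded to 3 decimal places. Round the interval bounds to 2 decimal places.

The population standard deviation σ is known, so use a z-interval (standard normal critical value).

For 80% confidence, z* = 1.282 (from standard normal table)

Standard error: SE = σ/√n = 33/√140 = 2.789009

Margin of error: E = z* × SE = 1.282 × 2.789009 = 3.5755

Z-interval: x̄ ± E = 165 ± 3.5755 = (161.4245, 168.5755)

Rounded to 2 decimal places:

(161.42, 168.58)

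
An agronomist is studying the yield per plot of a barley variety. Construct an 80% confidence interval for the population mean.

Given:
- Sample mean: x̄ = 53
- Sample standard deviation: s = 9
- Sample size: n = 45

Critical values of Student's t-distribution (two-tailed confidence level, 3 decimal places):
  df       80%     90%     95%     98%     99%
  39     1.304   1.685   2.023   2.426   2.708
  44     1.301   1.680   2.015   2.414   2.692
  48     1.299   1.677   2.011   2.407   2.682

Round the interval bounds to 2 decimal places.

The population standard deviation σ is unknown (only the sample standard deviation s is given), so use a t-interval with df = n - 1 = 45 - 1 = 44.

For 80% confidence with df = 44, t* = 1.301 (from t-table)

Standard error: SE = s/√n = 9/√45 = 1.341641

Margin of error: E = t* × SE = 1.301 × 1.341641 = 1.7455

T-interval: x̄ ± E = 53 ± 1.7455 = (51.2545, 54.7455)

Rounded to 2 decimal places:

(51.25, 54.75)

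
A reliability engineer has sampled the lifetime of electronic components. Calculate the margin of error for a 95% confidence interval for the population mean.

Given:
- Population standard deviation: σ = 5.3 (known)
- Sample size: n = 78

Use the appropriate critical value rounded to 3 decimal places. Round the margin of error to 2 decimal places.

The population standard deviation σ is known, so use the z-interval margin of error formula.

For 95% confidence, z* = 1.96 (from standard normal table)

Margin of error formula for z-interval: E = z* × σ/√n

E = 1.96 × 5.3/√78
  = 1.96 × 0.600107
  = 1.1762

Rounded to 2 decimal places:

1.18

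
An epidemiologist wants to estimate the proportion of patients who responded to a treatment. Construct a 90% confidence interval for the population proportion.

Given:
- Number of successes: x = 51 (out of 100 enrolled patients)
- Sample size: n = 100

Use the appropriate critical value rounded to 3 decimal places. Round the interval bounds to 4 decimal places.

Sample proportion: p̂ = 51/100 = 0.510000

Check conditions for normal approximation:
  np̂ = 51 ≥ 10 ✓
  n(1-p̂) = 49 ≥ 10 ✓

The sample is large enough, so use a z-interval (normal approximation) for the proportion.

For 90% confidence, z* = 1.645 (from standard normal table)

Standard error: SE = √(p̂(1-p̂)/n) = √(0.510000×0.490000/100) = 0.04999000

Margin of error: E = z* × SE = 1.645 × 0.04999000 = 0.082234

Z-interval: p̂ ± E = 0.510000 ± 0.082234 = (0.427766, 0.592234)

Rounded to 4 decimal places:

(0.4278, 0.5922)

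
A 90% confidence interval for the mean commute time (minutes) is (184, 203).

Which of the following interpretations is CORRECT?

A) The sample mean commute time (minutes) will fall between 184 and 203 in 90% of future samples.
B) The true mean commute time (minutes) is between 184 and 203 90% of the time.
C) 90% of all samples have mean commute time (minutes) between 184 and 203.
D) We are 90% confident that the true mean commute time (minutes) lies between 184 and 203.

A confidence interval represents our confidence in the procedure, not a probability statement about the parameter.

Key concept: If we repeated this sampling process many times and computed a 90% CI each time, about 90% of those intervals would contain the true population parameter.

For this specific interval (184, 203):
- Midpoint (point estimate): 193.5
- Margin of error: 9.5

The correct interpretation is the one stating confidence that the true parameter lies in the interval — option D.

D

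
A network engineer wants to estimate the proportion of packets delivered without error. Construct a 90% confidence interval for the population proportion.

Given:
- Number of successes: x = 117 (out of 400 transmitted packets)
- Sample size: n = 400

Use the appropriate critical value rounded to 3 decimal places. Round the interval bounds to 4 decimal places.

Sample proportion: p̂ = 117/400 = 0.292500

Check conditions for normal approximation:
  np̂ = 117 ≥ 10 ✓
  n(1-p̂) = 283 ≥ 10 ✓

The sample is large enough, so use a z-interval (normal approximation) for the proportion.

For 90% confidence, z* = 1.645 (from standard normal table)

Standard error: SE = √(p̂(1-p̂)/n) = √(0.292500×0.707500/400) = 0.02274554

Margin of error: E = z* × SE = 1.645 × 0.02274554 = 0.037416

Z-interval: p̂ ± E = 0.292500 ± 0.037416 = (0.255084, 0.329916)

Rounded to 4 decimal places:

(0.2551, 0.3299)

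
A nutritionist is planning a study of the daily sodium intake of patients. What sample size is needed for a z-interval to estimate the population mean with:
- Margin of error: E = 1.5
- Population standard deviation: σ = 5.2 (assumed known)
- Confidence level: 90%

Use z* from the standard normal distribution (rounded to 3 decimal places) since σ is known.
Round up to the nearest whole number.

Using z* since population σ is known (z-interval formula).

For 90% confidence, z* = 1.645 (from standard normal table)

Sample size formula for z-interval: n = (z*σ/E)²

n = (1.645 × 5.2 / 1.5)²
  = (5.702667)²
  = 32.5204

Round up to the nearest whole number: n = 33

33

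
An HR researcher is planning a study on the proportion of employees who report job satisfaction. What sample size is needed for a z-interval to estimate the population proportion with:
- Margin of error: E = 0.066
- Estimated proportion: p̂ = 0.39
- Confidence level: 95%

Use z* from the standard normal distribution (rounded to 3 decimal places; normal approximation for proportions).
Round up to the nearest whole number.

Using z* for proportion z-interval (normal approximation).

For 95% confidence, z* = 1.96 (from standard normal table)

Sample size formula for proportion z-interval: n = z*²p̂(1-p̂)/E²

n = 1.96² × 0.39 × 0.61 / 0.066²
  = 3.8416 × 0.2379 / 0.004356
  = 209.8064

Round up to the nearest whole number: n = 210

210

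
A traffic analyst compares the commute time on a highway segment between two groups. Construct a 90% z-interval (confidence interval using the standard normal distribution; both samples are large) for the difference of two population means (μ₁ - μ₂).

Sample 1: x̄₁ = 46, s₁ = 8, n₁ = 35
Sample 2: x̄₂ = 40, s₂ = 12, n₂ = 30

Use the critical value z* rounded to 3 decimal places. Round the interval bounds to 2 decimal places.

Both samples are large (n₁ = 35 ≥ 30, n₂ = 30 ≥ 30), so a z-interval for the difference of means applies.

Point estimate: x̄₁ - x̄₂ = 46 - 40 = 6

Standard error: SE = √(s₁²/n₁ + s₂²/n₂)
= √(8²/35 + 12²/30)
= √(1.828571 + 4.800000)
= 2.574601

For 90% confidence, z* = 1.645 (from standard normal table)
Margin of error: E = z* × SE = 1.645 × 2.574601 = 4.2352

Z-interval: (x̄₁ - x̄₂) ± E = 6 ± 4.2352 = (1.7648, 10.2352)

Rounded to 2 decimal places:

(1.76, 10.24)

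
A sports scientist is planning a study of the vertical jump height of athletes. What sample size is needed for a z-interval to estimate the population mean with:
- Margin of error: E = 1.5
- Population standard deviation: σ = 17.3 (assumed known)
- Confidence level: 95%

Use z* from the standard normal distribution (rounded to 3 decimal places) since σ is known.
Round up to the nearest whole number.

Using z* since population σ is known (z-interval formula).

For 95% confidence, z* = 1.96 (from standard normal table)

Sample size formula for z-interval: n = (z*σ/E)²

n = (1.96 × 17.3 / 1.5)²
  = (22.605333)²
  = 511.0011

Round up to the nearest whole number: n = 512

512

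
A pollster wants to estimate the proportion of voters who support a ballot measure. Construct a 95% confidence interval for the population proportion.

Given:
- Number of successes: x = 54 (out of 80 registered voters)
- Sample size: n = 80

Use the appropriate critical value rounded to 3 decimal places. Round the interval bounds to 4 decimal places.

Sample proportion: p̂ = 54/80 = 0.675000

Check conditions for normal approximation:
  np̂ = 54 ≥ 10 ✓
  n(1-p̂) = 26 ≥ 10 ✓

The sample is large enough, so use a z-interval (normal approximation) for the proportion.

For 95% confidence, z* = 1.96 (from standard normal table)

Standard error: SE = √(p̂(1-p̂)/n) = √(0.675000×0.325000/80) = 0.05236590

Margin of error: E = z* × SE = 1.96 × 0.05236590 = 0.102637

Z-interval: p̂ ± E = 0.675000 ± 0.102637 = (0.572363, 0.777637)

Rounded to 4 decimal places:

(0.5724, 0.7776)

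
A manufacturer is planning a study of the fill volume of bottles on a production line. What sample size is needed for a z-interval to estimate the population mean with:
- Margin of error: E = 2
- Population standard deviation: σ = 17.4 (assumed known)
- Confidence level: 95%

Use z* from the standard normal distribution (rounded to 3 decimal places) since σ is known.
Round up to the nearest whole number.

Using z* since population σ is known (z-interval formula).

For 95% confidence, z* = 1.96 (from standard normal table)

Sample size formula for z-interval: n = (z*σ/E)²

n = (1.96 × 17.4 / 2)²
  = (17.052000)²
  = 290.7707

Round up to the nearest whole number: n = 291

291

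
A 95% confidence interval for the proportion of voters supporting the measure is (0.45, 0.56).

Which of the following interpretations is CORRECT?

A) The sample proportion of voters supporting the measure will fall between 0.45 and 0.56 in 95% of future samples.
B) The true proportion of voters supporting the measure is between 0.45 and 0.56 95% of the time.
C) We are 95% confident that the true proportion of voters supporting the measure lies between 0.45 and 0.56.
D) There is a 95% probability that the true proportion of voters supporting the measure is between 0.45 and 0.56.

A confidence interval represents our confidence in the procedure, not a probability statement about the parameter.

Key concept: If we repeated this sampling process many times and computed a 95% CI each time, about 95% of those intervals would contain the true population parameter.

For this specific interval (0.45, 0.56):
- Midpoint (point estimate): 0.505
- Margin of error: 0.055

The correct interpretation is the one stating confidence that the true parameter lies in the interval — option C.

C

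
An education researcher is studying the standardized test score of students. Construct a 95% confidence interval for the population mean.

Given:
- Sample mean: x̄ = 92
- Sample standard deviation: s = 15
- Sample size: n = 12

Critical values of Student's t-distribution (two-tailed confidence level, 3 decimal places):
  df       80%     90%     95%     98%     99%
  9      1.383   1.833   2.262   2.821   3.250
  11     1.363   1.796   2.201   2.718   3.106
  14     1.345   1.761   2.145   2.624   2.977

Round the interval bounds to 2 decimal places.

The population standard deviation σ is unknown (only the sample standard deviation s is given), so use a t-interval with df = n - 1 = 12 - 1 = 11.

For 95% confidence with df = 11, t* = 2.201 (from t-table)

Standard error: SE = s/√n = 15/√12 = 4.330127

Margin of error: E = t* × SE = 2.201 × 4.330127 = 9.5306

T-interval: x̄ ± E = 92 ± 9.5306 = (82.4694, 101.5306)

Rounded to 2 decimal places:

(82.47, 101.53)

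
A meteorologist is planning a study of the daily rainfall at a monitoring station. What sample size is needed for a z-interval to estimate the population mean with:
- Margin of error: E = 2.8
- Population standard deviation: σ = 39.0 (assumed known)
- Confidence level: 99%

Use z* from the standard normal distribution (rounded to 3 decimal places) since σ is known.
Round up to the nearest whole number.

Using z* since population σ is known (z-interval formula).

For 99% confidence, z* = 2.576 (from standard normal table)

Sample size formula for z-interval: n = (z*σ/E)²

n = (2.576 × 39.0 / 2.8)²
  = (35.880000)²
  = 1287.3744

Round up to the nearest whole number: n = 1288

1288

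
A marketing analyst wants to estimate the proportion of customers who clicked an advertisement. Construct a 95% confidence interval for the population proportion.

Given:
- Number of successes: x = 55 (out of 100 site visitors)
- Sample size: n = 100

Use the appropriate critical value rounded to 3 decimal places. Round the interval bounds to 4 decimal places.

Sample proportion: p̂ = 55/100 = 0.550000

Check conditions for normal approximation:
  np̂ = 55 ≥ 10 ✓
  n(1-p̂) = 45 ≥ 10 ✓

The sample is large enough, so use a z-interval (normal approximation) for the proportion.

For 95% confidence, z* = 1.96 (from standard normal table)

Standard error: SE = √(p̂(1-p̂)/n) = √(0.550000×0.450000/100) = 0.04974937

Margin of error: E = z* × SE = 1.96 × 0.04974937 = 0.097509

Z-interval: p̂ ± E = 0.550000 ± 0.097509 = (0.452491, 0.647509)

Rounded to 4 decimal places:

(0.4525, 0.6475)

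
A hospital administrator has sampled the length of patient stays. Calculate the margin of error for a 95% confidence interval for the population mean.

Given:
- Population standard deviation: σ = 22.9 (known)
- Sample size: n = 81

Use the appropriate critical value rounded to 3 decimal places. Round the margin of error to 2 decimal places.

The population standard deviation σ is known, so use the z-interval margin of error formula.

For 95% confidence, z* = 1.96 (from standard normal table)

Margin of error formula for z-interval: E = z* × σ/√n

E = 1.96 × 22.9/√81
  = 1.96 × 2.544444
  = 4.9871

Rounded to 2 decimal places:

4.99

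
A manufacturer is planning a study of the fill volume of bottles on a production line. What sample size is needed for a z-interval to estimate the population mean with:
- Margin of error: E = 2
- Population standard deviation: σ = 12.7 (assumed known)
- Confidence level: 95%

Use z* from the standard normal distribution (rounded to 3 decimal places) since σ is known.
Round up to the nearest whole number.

Using z* since population σ is known (z-interval formula).

For 95% confidence, z* = 1.96 (from standard normal table)

Sample size formula for z-interval: n = (z*σ/E)²

n = (1.96 × 12.7 / 2)²
  = (12.446000)²
  = 154.9029

Round up to the nearest whole number: n = 155

155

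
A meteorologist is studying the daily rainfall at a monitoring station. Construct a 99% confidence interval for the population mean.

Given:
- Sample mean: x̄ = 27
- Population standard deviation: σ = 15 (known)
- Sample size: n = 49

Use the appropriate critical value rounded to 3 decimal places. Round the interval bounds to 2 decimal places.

The population standard deviation σ is known, so use a z-interval (standard normal critical value).

For 99% confidence, z* = 2.576 (from standard normal table)

Standard error: SE = σ/√n = 15/√49 = 2.142857

Margin of error: E = z* × SE = 2.576 × 2.142857 = 5.5200

Z-interval: x̄ ± E = 27 ± 5.5200 = (21.4800, 32.5200)

Rounded to 2 decimal places:

(21.48, 32.52)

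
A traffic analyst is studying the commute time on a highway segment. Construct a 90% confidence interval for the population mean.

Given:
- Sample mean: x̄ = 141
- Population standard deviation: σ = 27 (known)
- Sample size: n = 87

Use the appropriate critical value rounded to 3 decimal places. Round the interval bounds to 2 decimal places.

The population standard deviation σ is known, so use a z-interval (standard normal critical value).

For 90% confidence, z* = 1.645 (from standard normal table)

Standard error: SE = σ/√n = 27/√87 = 2.894704

Margin of error: E = z* × SE = 1.645 × 2.894704 = 4.7618

Z-interval: x̄ ± E = 141 ± 4.7618 = (136.2382, 145.7618)

Rounded to 2 decimal places:

(136.24, 145.76)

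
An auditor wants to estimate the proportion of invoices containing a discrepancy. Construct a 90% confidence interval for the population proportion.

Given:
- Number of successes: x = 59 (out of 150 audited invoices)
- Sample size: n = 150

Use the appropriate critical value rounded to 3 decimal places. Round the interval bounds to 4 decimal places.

Sample proportion: p̂ = 59/150 = 0.393333

Check conditions for normal approximation:
  np̂ = 59 ≥ 10 ✓
  n(1-p̂) = 91 ≥ 10 ✓

The sample is large enough, so use a z-interval (normal approximation) for the proportion.

For 90% confidence, z* = 1.645 (from standard normal table)

Standard error: SE = √(p̂(1-p̂)/n) = √(0.393333×0.606667/150) = 0.03988502

Margin of error: E = z* × SE = 1.645 × 0.03988502 = 0.065611

Z-interval: p̂ ± E = 0.393333 ± 0.065611 = (0.327722, 0.458944)

Rounded to 4 decimal places:

(0.3277, 0.4589)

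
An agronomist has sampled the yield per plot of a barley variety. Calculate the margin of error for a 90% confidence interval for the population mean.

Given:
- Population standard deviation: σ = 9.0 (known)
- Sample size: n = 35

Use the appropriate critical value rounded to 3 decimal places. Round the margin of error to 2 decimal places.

The population standard deviation σ is known, so use the z-interval margin of error formula.

For 90% confidence, z* = 1.645 (from standard normal table)

Margin of error formula for z-interval: E = z* × σ/√n

E = 1.645 × 9.0/√35
  = 1.645 × 1.521278
  = 2.5025

Rounded to 2 decimal places:

2.50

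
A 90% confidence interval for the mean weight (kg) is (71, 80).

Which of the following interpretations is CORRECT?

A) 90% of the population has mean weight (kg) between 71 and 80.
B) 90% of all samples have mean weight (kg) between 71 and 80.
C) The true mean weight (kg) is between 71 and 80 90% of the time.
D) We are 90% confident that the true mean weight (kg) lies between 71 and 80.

A confidence interval represents our confidence in the procedure, not a probability statement about the parameter.

Key concept: If we repeated this sampling process many times and computed a 90% CI each time, about 90% of those intervals would contain the true population parameter.

For this specific interval (71, 80):
- Midpoint (point estimate): 75.5
- Margin of error: 4.5

The correct interpretation is the one stating confidence that the true parameter lies in the interval — option D.

D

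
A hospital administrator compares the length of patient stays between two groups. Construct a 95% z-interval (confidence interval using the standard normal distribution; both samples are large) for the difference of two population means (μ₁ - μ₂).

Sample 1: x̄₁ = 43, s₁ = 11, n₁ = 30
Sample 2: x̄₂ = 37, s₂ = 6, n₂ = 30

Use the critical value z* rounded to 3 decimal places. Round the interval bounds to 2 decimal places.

Both samples are large (n₁ = 30 ≥ 30, n₂ = 30 ≥ 30), so a z-interval for the difference of means applies.

Point estimate: x̄₁ - x̄₂ = 43 - 37 = 6

Standard error: SE = √(s₁²/n₁ + s₂²/n₂)
= √(11²/30 + 6²/30)
= √(4.033333 + 1.200000)
= 2.287648

For 95% confidence, z* = 1.96 (from standard normal table)
Margin of error: E = z* × SE = 1.96 × 2.287648 = 4.4838

Z-interval: (x̄₁ - x̄₂) ± E = 6 ± 4.4838 = (1.5162, 10.4838)

Rounded to 2 decimal places:

(1.52, 10.48)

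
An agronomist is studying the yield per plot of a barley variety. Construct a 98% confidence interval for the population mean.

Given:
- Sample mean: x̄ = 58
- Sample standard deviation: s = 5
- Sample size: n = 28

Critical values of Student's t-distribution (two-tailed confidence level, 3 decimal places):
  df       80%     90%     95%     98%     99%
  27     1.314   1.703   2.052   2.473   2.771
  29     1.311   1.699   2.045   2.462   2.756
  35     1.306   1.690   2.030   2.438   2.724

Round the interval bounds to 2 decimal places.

The population standard deviation σ is unknown (only the sample standard deviation s is given), so use a t-interval with df = n - 1 = 28 - 1 = 27.

For 98% confidence with df = 27, t* = 2.473 (from t-table)

Standard error: SE = s/√n = 5/√28 = 0.944911

Margin of error: E = t* × SE = 2.473 × 0.944911 = 2.3368

T-interval: x̄ ± E = 58 ± 2.3368 = (55.6632, 60.3368)

Rounded to 2 decimal places:

(55.66, 60.34)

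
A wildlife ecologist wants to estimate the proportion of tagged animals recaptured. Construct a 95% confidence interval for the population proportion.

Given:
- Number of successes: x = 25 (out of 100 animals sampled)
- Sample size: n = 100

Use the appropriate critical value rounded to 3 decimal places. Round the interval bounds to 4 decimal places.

Sample proportion: p̂ = 25/100 = 0.250000

Check conditions for normal approximation:
  np̂ = 25 ≥ 10 ✓
  n(1-p̂) = 75 ≥ 10 ✓

The sample is large enough, so use a z-interval (normal approximation) for the proportion.

For 95% confidence, z* = 1.96 (from standard normal table)

Standard error: SE = √(p̂(1-p̂)/n) = √(0.250000×0.750000/100) = 0.04330127

Margin of error: E = z* × SE = 1.96 × 0.04330127 = 0.084870

Z-interval: p̂ ± E = 0.250000 ± 0.084870 = (0.165130, 0.334870)

Rounded to 4 decimal places:

(0.1651, 0.3349)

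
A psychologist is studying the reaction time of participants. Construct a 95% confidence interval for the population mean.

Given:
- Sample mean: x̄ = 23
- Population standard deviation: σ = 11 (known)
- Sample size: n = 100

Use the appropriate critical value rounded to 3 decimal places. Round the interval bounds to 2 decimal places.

The population standard deviation σ is known, so use a z-interval (standard normal critical value).

For 95% confidence, z* = 1.96 (from standard normal table)

Standard error: SE = σ/√n = 11/√100 = 1.100000

Margin of error: E = z* × SE = 1.96 × 1.100000 = 2.1560

Z-interval: x̄ ± E = 23 ± 2.1560 = (20.8440, 25.1560)

Rounded to 2 decimal places:

(20.84, 25.16)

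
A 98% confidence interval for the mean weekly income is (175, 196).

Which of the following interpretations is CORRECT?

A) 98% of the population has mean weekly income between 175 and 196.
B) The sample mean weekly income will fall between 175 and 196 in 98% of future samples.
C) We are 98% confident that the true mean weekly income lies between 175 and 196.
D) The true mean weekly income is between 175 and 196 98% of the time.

A confidence interval represents our confidence in the procedure, not a probability statement about the parameter.

Key concept: If we repeated this sampling process many times and computed a 98% CI each time, about 98% of those intervals would contain the true population parameter.

For this specific interval (175, 196):
- Midpoint (point estimate): 185.5
- Margin of error: 10.5

The correct interpretation is the one stating confidence that the true parameter lies in the interval — option C.

C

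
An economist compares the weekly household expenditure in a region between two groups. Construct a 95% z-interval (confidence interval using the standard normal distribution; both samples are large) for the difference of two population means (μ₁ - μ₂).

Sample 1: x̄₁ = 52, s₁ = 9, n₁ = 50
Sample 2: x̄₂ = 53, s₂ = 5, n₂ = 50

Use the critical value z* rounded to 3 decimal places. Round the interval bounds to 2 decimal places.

Both samples are large (n₁ = 50 ≥ 30, n₂ = 50 ≥ 30), so a z-interval for the difference of means applies.

Point estimate: x̄₁ - x̄₂ = 52 - 53 = -1

Standard error: SE = √(s₁²/n₁ + s₂²/n₂)
= √(9²/50 + 5²/50)
= √(1.620000 + 0.500000)
= 1.456022

For 95% confidence, z* = 1.96 (from standard normal table)
Margin of error: E = z* × SE = 1.96 × 1.456022 = 2.8538

Z-interval: (x̄₁ - x̄₂) ± E = -1 ± 2.8538 = (-3.8538, 1.8538)

Rounded to 2 decimal places:

(-3.85, 1.85)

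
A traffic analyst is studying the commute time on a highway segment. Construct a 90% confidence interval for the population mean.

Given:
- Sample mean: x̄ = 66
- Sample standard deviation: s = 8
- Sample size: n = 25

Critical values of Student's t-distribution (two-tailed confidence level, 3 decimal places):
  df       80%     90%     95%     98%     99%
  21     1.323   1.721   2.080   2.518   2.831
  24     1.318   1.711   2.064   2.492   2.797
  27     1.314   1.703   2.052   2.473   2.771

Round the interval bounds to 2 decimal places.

The population standard deviation σ is unknown (only the sample standard deviation s is given), so use a t-interval with df = n - 1 = 25 - 1 = 24.

For 90% confidence with df = 24, t* = 1.711 (from t-table)

Standard error: SE = s/√n = 8/√25 = 1.600000

Margin of error: E = t* × SE = 1.711 × 1.600000 = 2.7376

T-interval: x̄ ± E = 66 ± 2.7376 = (63.2624, 68.7376)

Rounded to 2 decimal places:

(63.26, 68.74)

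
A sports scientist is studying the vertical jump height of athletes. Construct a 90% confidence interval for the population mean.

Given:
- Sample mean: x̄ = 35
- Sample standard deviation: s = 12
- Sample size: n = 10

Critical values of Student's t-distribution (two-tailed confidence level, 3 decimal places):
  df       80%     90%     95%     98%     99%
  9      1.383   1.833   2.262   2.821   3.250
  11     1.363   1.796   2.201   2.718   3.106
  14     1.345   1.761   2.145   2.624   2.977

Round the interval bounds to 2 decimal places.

The population standard deviation σ is unknown (only the sample standard deviation s is given), so use a t-interval with df = n - 1 = 10 - 1 = 9.

For 90% confidence with df = 9, t* = 1.833 (from t-table)

Standard error: SE = s/√n = 12/√10 = 3.794733

Margin of error: E = t* × SE = 1.833 × 3.794733 = 6.9557

T-interval: x̄ ± E = 35 ± 6.9557 = (28.0443, 41.9557)

Rounded to 2 decimal places:

(28.04, 41.96)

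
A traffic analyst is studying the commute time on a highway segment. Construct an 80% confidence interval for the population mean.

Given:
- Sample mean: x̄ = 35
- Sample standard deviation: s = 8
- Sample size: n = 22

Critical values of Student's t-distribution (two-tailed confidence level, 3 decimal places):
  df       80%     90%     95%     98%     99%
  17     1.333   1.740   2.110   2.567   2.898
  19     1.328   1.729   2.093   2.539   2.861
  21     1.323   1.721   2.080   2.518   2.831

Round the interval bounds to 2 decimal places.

The population standard deviation σ is unknown (only the sample standard deviation s is given), so use a t-interval with df = n - 1 = 22 - 1 = 21.

For 80% confidence with df = 21, t* = 1.323 (from t-table)

Standard error: SE = s/√n = 8/√22 = 1.705606

Margin of error: E = t* × SE = 1.323 × 1.705606 = 2.2565

T-interval: x̄ ± E = 35 ± 2.2565 = (32.7435, 37.2565)

Rounded to 2 decimal places:

(32.74, 37.26)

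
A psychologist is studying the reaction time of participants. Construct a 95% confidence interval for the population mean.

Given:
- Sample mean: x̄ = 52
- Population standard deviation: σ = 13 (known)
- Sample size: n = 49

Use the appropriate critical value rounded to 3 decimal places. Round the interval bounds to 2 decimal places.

The population standard deviation σ is known, so use a z-interval (standard normal critical value).

For 95% confidence, z* = 1.96 (from standard normal table)

Standard error: SE = σ/√n = 13/√49 = 1.857143

Margin of error: E = z* × SE = 1.96 × 1.857143 = 3.6400

Z-interval: x̄ ± E = 52 ± 3.6400 = (48.3600, 55.6400)

Rounded to 2 decimal places:

(48.36, 55.64)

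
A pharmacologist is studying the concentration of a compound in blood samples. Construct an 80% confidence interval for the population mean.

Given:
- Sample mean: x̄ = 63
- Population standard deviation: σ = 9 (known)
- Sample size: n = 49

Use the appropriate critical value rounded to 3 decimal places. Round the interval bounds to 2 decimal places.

The population standard deviation σ is known, so use a z-interval (standard normal critical value).

For 80% confidence, z* = 1.282 (from standard normal table)

Standard error: SE = σ/√n = 9/√49 = 1.285714

Margin of error: E = z* × SE = 1.282 × 1.285714 = 1.6483

Z-interval: x̄ ± E = 63 ± 1.6483 = (61.3517, 64.6483)

Rounded to 2 decimal places:

(61.35, 64.65)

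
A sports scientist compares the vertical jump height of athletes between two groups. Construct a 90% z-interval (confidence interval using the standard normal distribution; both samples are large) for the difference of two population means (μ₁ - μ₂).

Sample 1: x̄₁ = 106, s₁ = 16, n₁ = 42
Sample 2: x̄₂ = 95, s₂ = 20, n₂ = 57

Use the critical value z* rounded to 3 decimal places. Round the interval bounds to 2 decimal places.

Both samples are large (n₁ = 42 ≥ 30, n₂ = 57 ≥ 30), so a z-interval for the difference of means applies.

Point estimate: x̄₁ - x̄₂ = 106 - 95 = 11

Standard error: SE = √(s₁²/n₁ + s₂²/n₂)
= √(16²/42 + 20²/57)
= √(6.095238 + 7.017544)
= 3.621158

For 90% confidence, z* = 1.645 (from standard normal table)
Margin of error: E = z* × SE = 1.645 × 3.621158 = 5.9568

Z-interval: (x̄₁ - x̄₂) ± E = 11 ± 5.9568 = (5.0432, 16.9568)

Rounded to 2 decimal places:

(5.04, 16.96)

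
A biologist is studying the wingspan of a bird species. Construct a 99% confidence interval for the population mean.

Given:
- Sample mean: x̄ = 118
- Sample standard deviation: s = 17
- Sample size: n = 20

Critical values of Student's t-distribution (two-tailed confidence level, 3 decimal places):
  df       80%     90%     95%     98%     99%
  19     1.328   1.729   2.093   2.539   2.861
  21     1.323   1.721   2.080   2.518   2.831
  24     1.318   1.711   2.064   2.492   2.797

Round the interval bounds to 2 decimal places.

The population standard deviation σ is unknown (only the sample standard deviation s is given), so use a t-interval with df = n - 1 = 20 - 1 = 19.

For 99% confidence with df = 19, t* = 2.861 (from t-table)

Standard error: SE = s/√n = 17/√20 = 3.801316

Margin of error: E = t* × SE = 2.861 × 3.801316 = 10.8756

T-interval: x̄ ± E = 118 ± 10.8756 = (107.1244, 128.8756)

Rounded to 2 decimal places:

(107.12, 128.88)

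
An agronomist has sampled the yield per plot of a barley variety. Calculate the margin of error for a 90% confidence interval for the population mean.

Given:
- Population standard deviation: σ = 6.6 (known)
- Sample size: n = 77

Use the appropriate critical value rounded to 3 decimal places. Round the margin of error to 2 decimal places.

The population standard deviation σ is known, so use the z-interval margin of error formula.

For 90% confidence, z* = 1.645 (from standard normal table)

Margin of error formula for z-interval: E = z* × σ/√n

E = 1.645 × 6.6/√77
  = 1.645 × 0.752140
  = 1.2373

Rounded to 2 decimal places:

1.24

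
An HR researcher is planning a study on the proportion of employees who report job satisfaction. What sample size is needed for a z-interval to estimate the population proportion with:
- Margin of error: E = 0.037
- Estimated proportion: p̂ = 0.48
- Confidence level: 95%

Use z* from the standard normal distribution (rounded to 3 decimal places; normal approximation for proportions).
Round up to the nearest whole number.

Using z* for proportion z-interval (normal approximation).

For 95% confidence, z* = 1.96 (from standard normal table)

Sample size formula for proportion z-interval: n = z*²p̂(1-p̂)/E²

n = 1.96² × 0.48 × 0.52 / 0.037²
  = 3.8416 × 0.2496 / 0.001369
  = 700.4115

Round up to the nearest whole number: n = 701

701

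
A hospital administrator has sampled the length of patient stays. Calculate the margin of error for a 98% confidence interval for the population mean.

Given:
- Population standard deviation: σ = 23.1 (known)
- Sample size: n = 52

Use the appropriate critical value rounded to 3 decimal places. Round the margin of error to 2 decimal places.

The population standard deviation σ is known, so use the z-interval margin of error formula.

For 98% confidence, z* = 2.326 (from standard normal table)

Margin of error formula for z-interval: E = z* × σ/√n

E = 2.326 × 23.1/√52
  = 2.326 × 3.203394
  = 7.4511

Rounded to 2 decimal places:

7.45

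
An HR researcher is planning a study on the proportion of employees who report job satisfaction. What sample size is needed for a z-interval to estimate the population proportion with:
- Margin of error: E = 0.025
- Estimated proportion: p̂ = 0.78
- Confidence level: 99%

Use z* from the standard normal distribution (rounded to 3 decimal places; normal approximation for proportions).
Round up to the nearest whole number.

Using z* for proportion z-interval (normal approximation).

For 99% confidence, z* = 2.576 (from standard normal table)

Sample size formula for proportion z-interval: n = z*²p̂(1-p̂)/E²

n = 2.576² × 0.78 × 0.22 / 0.025²
  = 6.635776 × 0.1716 / 0.000625
  = 1821.9187

Round up to the nearest whole number: n = 1822

1822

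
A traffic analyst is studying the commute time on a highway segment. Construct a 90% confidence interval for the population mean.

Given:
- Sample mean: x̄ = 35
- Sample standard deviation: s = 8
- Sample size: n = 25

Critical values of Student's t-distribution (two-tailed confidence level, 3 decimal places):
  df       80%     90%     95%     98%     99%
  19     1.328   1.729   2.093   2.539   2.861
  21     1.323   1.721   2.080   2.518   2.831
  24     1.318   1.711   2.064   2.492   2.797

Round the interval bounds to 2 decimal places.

The population standard deviation σ is unknown (only the sample standard deviation s is given), so use a t-interval with df = n - 1 = 25 - 1 = 24.

For 90% confidence with df = 24, t* = 1.711 (from t-table)

Standard error: SE = s/√n = 8/√25 = 1.600000

Margin of error: E = t* × SE = 1.711 × 1.600000 = 2.7376

T-interval: x̄ ± E = 35 ± 2.7376 = (32.2624, 37.7376)

Rounded to 2 decimal places:

(32.26, 37.74)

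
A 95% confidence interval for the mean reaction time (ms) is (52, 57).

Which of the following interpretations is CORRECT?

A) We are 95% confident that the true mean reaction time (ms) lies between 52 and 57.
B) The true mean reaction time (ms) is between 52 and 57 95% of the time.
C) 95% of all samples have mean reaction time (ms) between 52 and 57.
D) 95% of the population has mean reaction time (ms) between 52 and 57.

A confidence interval represents our confidence in the procedure, not a probability statement about the parameter.

Key concept: If we repeated this sampling process many times and computed a 95% CI each time, about 95% of those intervals would contain the true population parameter.

For this specific interval (52, 57):
- Midpoint (point estimate): 54.5
- Margin of error: 2.5

The correct interpretation is the one stating confidence that the true parameter lies in the interval — option A.

A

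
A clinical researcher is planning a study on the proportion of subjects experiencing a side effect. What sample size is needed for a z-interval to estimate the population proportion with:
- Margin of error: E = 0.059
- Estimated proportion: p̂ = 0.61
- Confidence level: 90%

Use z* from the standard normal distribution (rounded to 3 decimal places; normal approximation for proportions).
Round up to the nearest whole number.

Using z* for proportion z-interval (normal approximation).

For 90% confidence, z* = 1.645 (from standard normal table)

Sample size formula for proportion z-interval: n = z*²p̂(1-p̂)/E²

n = 1.645² × 0.61 × 0.39 / 0.059²
  = 2.706025 × 0.2379 / 0.003481
  = 184.9363

Round up to the nearest whole number: n = 185

185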